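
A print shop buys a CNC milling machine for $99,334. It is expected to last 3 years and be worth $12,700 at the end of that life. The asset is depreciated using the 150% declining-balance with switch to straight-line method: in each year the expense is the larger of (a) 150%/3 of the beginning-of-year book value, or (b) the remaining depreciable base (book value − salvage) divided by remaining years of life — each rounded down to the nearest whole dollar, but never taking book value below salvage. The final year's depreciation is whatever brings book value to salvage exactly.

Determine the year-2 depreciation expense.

Depreciable base = $99,334 − $12,700 = $86,634.
Year 1: DB = ⌊$99,334 × 150%/3⌋ = $49,667; SL = ⌊$86,634/3⌋ = $28,878 → take DB $49,667. Book value $49,667.
Year 2: DB = ⌊$49,667 × 150%/3⌋ = $24,833; SL = ⌊$36,967/2⌋ = $18,483 → take DB $24,833. Book value $24,834.

$24,833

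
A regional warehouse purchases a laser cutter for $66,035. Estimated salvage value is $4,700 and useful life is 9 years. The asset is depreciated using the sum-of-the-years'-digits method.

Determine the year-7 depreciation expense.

$4,089

Depreciable base = $66,035 − $4,700 = $61,335.
Sum of the years' digits = 9+8+7+6+5+4+3+2+1 = 45.
Year 1: $61,335 × 9/45 = $12,267. Book value $53,768.
Year 2: $61,335 × 8/45 = $10,904. Book value $42,864.
Year 3: $61,335 × 7/45 = $9,541. Book value $33,323.
Year 4: $61,335 × 6/45 = $8,178. Book value $25,145.
Year 5: $61,335 × 5/45 = $6,815. Book value $18,330.
Year 6: $61,335 × 4/45 = $5,452. Book value $12,878.
Year 7: $61,335 × 3/45 = $4,089. Book value $8,789.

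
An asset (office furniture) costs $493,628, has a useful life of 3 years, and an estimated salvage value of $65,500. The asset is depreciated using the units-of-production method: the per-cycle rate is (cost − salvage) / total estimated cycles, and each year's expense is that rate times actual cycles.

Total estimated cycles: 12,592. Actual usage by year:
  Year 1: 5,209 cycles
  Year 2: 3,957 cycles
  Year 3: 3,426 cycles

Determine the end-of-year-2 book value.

Depreciable base = $493,628 − $65,500 = $428,128.
Rate = $428,128 / 12,592 cycles = $34 per cycle.
Year 1: 5,209 × $34 = $177,106. Book value $316,522.
Year 2: 3,957 × $34 = $134,538. Book value $181,984.

$181,984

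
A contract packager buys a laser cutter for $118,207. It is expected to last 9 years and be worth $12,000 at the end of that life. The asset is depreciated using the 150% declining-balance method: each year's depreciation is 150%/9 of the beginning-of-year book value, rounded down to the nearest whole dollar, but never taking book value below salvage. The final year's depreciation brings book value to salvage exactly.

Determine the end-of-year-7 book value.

$32,991

Depreciable base = $118,207 − $12,000 = $106,207.
Year 1: ⌊$118,207 × 150%/9⌋ = $19,701. Book value $98,506.
Year 2: ⌊$98,506 × 150%/9⌋ = $16,417. Book value $82,089.
Year 3: ⌊$82,089 × 150%/9⌋ = $13,681. Book value $68,408.
Year 4: ⌊$68,408 × 150%/9⌋ = $11,401. Book value $57,007.
Year 5: ⌊$57,007 × 150%/9⌋ = $9,501. Book value $47,506.
Year 6: ⌊$47,506 × 150%/9⌋ = $7,917. Book value $39,589.
Year 7: ⌊$39,589 × 150%/9⌋ = $6,598. Book value $32,991.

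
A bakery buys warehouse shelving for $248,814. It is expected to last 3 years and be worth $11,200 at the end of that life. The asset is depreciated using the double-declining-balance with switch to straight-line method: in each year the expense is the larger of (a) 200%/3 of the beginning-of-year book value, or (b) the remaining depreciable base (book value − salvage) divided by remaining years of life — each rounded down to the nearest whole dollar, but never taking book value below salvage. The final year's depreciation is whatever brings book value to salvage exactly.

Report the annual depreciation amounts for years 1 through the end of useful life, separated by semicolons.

Depreciable base = $248,814 − $11,200 = $237,614.
Year 1: DB = ⌊$248,814 × 200%/3⌋ = $165,876; SL = ⌊$237,614/3⌋ = $79,204 → take DB $165,876. Book value $82,938.
Year 2: DB = ⌊$82,938 × 200%/3⌋ = $55,292; SL = ⌊$71,738/2⌋ = $35,869 → take DB $55,292. Book value $27,646.
Year 3 (final): $27,646 − $11,200 = $16,446. Book value $11,200.

$165,876; $55,292; $16,446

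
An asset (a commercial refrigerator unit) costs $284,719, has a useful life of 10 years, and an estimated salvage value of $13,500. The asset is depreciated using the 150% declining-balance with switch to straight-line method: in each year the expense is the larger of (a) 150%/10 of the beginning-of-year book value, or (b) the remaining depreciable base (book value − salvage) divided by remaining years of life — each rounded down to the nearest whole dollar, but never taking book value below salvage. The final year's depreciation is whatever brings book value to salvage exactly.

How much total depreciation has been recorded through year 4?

$136,092

Depreciable base = $284,719 − $13,500 = $271,219.
Year 1: DB = ⌊$284,719 × 150%/10⌋ = $42,707; SL = ⌊$271,219/10⌋ = $27,121 → take DB $42,707. Book value $242,012.
Year 2: DB = ⌊$242,012 × 150%/10⌋ = $36,301; SL = ⌊$228,512/9⌋ = $25,390 → take DB $36,301. Book value $205,711.
Year 3: DB = ⌊$205,711 × 150%/10⌋ = $30,856; SL = ⌊$192,211/8⌋ = $24,026 → take DB $30,856. Book value $174,855.
Year 4: DB = ⌊$174,855 × 150%/10⌋ = $26,228; SL = ⌊$161,355/7⌋ = $23,050 → take DB $26,228. Book value $148,627.
Accumulated through year 4 = $284,719 − $148,627 = $136,092.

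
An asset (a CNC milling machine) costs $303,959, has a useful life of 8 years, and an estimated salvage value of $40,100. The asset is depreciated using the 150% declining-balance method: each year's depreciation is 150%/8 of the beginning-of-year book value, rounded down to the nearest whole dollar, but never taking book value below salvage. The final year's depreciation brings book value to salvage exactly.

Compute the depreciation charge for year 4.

Depreciable base = $303,959 − $40,100 = $263,859.
Year 1: ⌊$303,959 × 150%/8⌋ = $56,992. Book value $246,967.
Year 2: ⌊$246,967 × 150%/8⌋ = $46,306. Book value $200,661.
Year 3: ⌊$200,661 × 150%/8⌋ = $37,623. Book value $163,038.
Year 4: ⌊$163,038 × 150%/8⌋ = $30,569. Book value $132,469.

$30,569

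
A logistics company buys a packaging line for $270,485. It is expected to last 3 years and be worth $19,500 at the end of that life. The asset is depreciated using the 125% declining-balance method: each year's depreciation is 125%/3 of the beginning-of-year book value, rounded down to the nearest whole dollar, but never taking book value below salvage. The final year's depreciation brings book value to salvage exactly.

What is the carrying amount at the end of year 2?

$92,041

Depreciable base = $270,485 − $19,500 = $250,985.
Year 1: ⌊$270,485 × 125%/3⌋ = $112,702. Book value $157,783.
Year 2: ⌊$157,783 × 125%/3⌋ = $65,742. Book value $92,041.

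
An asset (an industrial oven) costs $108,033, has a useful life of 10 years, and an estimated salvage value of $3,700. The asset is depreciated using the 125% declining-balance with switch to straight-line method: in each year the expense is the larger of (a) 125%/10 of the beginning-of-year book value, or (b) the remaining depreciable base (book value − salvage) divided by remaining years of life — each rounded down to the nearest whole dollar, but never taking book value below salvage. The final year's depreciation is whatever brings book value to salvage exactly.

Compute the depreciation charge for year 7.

Depreciable base = $108,033 − $3,700 = $104,333.
Year 1: DB = ⌊$108,033 × 125%/10⌋ = $13,504; SL = ⌊$104,333/10⌋ = $10,433 → take DB $13,504. Book value $94,529.
Year 2: DB = ⌊$94,529 × 125%/10⌋ = $11,816; SL = ⌊$90,829/9⌋ = $10,092 → take DB $11,816. Book value $82,713.
Year 3: DB = ⌊$82,713 × 125%/10⌋ = $10,339; SL = ⌊$79,013/8⌋ = $9,876 → take DB $10,339. Book value $72,374.
Year 4: DB = ⌊$72,374 × 125%/10⌋ = $9,046; SL = ⌊$68,674/7⌋ = $9,810 → take SL $9,810. Book value $62,564.
Year 5: DB = ⌊$62,564 × 125%/10⌋ = $7,820; SL = ⌊$58,864/6⌋ = $9,810 → take SL $9,810. Book value $52,754.
Year 6: DB = ⌊$52,754 × 125%/10⌋ = $6,594; SL = ⌊$49,054/5⌋ = $9,810 → take SL $9,810. Book value $42,944.
Year 7: DB = ⌊$42,944 × 125%/10⌋ = $5,368; SL = ⌊$39,244/4⌋ = $9,811 → take SL $9,811. Book value $33,133.

$9,811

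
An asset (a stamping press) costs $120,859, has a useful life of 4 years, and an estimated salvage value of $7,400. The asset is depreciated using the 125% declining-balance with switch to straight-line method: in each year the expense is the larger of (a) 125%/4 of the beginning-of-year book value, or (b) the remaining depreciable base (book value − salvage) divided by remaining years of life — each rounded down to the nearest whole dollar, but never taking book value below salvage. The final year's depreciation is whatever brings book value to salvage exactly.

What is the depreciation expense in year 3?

$24,863

Depreciable base = $120,859 − $7,400 = $113,459.
Year 1: DB = ⌊$120,859 × 125%/4⌋ = $37,768; SL = ⌊$113,459/4⌋ = $28,364 → take DB $37,768. Book value $83,091.
Year 2: DB = ⌊$83,091 × 125%/4⌋ = $25,965; SL = ⌊$75,691/3⌋ = $25,230 → take DB $25,965. Book value $57,126.
Year 3: DB = ⌊$57,126 × 125%/4⌋ = $17,851; SL = ⌊$49,726/2⌋ = $24,863 → take SL $24,863. Book value $32,263.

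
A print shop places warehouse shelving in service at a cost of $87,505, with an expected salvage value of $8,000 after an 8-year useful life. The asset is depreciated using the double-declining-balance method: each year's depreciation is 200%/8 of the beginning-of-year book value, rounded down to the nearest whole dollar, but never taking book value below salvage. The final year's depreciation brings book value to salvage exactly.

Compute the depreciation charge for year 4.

$9,229

Depreciable base = $87,505 − $8,000 = $79,505.
Year 1: ⌊$87,505 × 200%/8⌋ = $21,876. Book value $65,629.
Year 2: ⌊$65,629 × 200%/8⌋ = $16,407. Book value $49,222.
Year 3: ⌊$49,222 × 200%/8⌋ = $12,305. Book value $36,917.
Year 4: ⌊$36,917 × 200%/8⌋ = $9,229. Book value $27,688.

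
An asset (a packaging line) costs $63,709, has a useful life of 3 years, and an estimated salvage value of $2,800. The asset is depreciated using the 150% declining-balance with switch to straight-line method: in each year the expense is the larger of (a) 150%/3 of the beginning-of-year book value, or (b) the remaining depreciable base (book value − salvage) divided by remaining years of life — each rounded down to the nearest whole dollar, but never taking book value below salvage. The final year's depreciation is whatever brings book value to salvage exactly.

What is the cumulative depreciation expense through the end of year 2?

Depreciable base = $63,709 − $2,800 = $60,909.
Year 1: DB = ⌊$63,709 × 150%/3⌋ = $31,854; SL = ⌊$60,909/3⌋ = $20,303 → take DB $31,854. Book value $31,855.
Year 2: DB = ⌊$31,855 × 150%/3⌋ = $15,927; SL = ⌊$29,055/2⌋ = $14,527 → take DB $15,927. Book value $15,928.
Accumulated through year 2 = $63,709 − $15,928 = $47,781.

$47,781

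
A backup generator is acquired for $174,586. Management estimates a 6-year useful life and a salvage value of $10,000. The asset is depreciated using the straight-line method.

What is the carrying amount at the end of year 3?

Depreciable base = $174,586 − $10,000 = $164,586.
Annual expense = $164,586 / 6 = $27,431.
End of year 1: book value $147,155.
End of year 2: book value $119,724.
End of year 3: book value $92,293.

$92,293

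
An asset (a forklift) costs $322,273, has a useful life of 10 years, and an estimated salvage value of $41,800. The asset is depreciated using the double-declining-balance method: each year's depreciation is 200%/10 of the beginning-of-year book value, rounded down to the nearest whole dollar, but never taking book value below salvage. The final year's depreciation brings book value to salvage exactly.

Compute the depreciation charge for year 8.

Depreciable base = $322,273 − $41,800 = $280,473.
Year 1: ⌊$322,273 × 200%/10⌋ = $64,454. Book value $257,819.
Year 2: ⌊$257,819 × 200%/10⌋ = $51,563. Book value $206,256.
Year 3: ⌊$206,256 × 200%/10⌋ = $41,251. Book value $165,005.
Year 4: ⌊$165,005 × 200%/10⌋ = $33,001. Book value $132,004.
Year 5: ⌊$132,004 × 200%/10⌋ = $26,400. Book value $105,604.
Year 6: ⌊$105,604 × 200%/10⌋ = $21,120. Book value $84,484.
Year 7: ⌊$84,484 × 200%/10⌋ = $16,896. Book value $67,588.
Year 8: ⌊$67,588 × 200%/10⌋ = $13,517. Book value $54,071.

$13,517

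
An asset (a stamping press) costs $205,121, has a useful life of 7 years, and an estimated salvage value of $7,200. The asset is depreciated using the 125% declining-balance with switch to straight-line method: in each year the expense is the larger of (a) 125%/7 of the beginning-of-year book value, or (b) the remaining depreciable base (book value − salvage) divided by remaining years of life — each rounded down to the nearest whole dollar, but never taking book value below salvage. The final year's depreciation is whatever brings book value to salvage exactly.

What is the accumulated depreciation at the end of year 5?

$145,439

Depreciable base = $205,121 − $7,200 = $197,921.
Year 1: DB = ⌊$205,121 × 125%/7⌋ = $36,628; SL = ⌊$197,921/7⌋ = $28,274 → take DB $36,628. Book value $168,493.
Year 2: DB = ⌊$168,493 × 125%/7⌋ = $30,088; SL = ⌊$161,293/6⌋ = $26,882 → take DB $30,088. Book value $138,405.
Year 3: DB = ⌊$138,405 × 125%/7⌋ = $24,715; SL = ⌊$131,205/5⌋ = $26,241 → take SL $26,241. Book value $112,164.
Year 4: DB = ⌊$112,164 × 125%/7⌋ = $20,029; SL = ⌊$104,964/4⌋ = $26,241 → take SL $26,241. Book value $85,923.
Year 5: DB = ⌊$85,923 × 125%/7⌋ = $15,343; SL = ⌊$78,723/3⌋ = $26,241 → take SL $26,241. Book value $59,682.
Accumulated through year 5 = $205,121 − $59,682 = $145,439.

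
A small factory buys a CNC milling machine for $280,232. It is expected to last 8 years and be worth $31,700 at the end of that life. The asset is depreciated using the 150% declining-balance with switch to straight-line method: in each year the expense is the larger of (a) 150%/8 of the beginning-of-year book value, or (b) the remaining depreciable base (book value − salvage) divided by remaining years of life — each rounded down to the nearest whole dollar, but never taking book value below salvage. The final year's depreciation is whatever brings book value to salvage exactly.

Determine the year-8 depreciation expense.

$22,510

Depreciable base = $280,232 − $31,700 = $248,532.
Year 1: DB = ⌊$280,232 × 150%/8⌋ = $52,543; SL = ⌊$248,532/8⌋ = $31,066 → take DB $52,543. Book value $227,689.
Year 2: DB = ⌊$227,689 × 150%/8⌋ = $42,691; SL = ⌊$195,989/7⌋ = $27,998 → take DB $42,691. Book value $184,998.
Year 3: DB = ⌊$184,998 × 150%/8⌋ = $34,687; SL = ⌊$153,298/6⌋ = $25,549 → take DB $34,687. Book value $150,311.
Year 4: DB = ⌊$150,311 × 150%/8⌋ = $28,183; SL = ⌊$118,611/5⌋ = $23,722 → take DB $28,183. Book value $122,128.
Year 5: DB = ⌊$122,128 × 150%/8⌋ = $22,899; SL = ⌊$90,428/4⌋ = $22,607 → take DB $22,899. Book value $99,229.
Year 6: DB = ⌊$99,229 × 150%/8⌋ = $18,605; SL = ⌊$67,529/3⌋ = $22,509 → take SL $22,509. Book value $76,720.
Year 7: DB = ⌊$76,720 × 150%/8⌋ = $14,385; SL = ⌊$45,020/2⌋ = $22,510 → take SL $22,510. Book value $54,210.
Year 8 (final): $54,210 − $31,700 = $22,510. Book value $31,700.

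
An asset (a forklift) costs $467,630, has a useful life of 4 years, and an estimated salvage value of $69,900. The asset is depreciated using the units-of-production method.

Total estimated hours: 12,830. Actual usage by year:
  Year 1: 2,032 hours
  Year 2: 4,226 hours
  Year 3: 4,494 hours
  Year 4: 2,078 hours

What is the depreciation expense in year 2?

Depreciable base = $467,630 − $69,900 = $397,730.
Rate = $397,730 / 12,830 hours = $31 per hour.
Year 1: 2,032 × $31 = $62,992. Book value $404,638.
Year 2: 4,226 × $31 = $131,006. Book value $273,632.

$131,006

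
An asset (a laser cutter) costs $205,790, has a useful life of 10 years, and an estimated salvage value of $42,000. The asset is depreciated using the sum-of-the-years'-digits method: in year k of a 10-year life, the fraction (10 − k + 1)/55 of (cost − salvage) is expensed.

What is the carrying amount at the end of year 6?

Depreciable base = $205,790 − $42,000 = $163,790.
Sum of the years' digits = 10+9+8+7+6+5+4+3+2+1 = 55.
Year 1: $163,790 × 10/55 = $29,780. Book value $176,010.
Year 2: $163,790 × 9/55 = $26,802. Book value $149,208.
Year 3: $163,790 × 8/55 = $23,824. Book value $125,384.
Year 4: $163,790 × 7/55 = $20,846. Book value $104,538.
Year 5: $163,790 × 6/55 = $17,868. Book value $86,670.
Year 6: $163,790 × 5/55 = $14,890. Book value $71,780.

$71,780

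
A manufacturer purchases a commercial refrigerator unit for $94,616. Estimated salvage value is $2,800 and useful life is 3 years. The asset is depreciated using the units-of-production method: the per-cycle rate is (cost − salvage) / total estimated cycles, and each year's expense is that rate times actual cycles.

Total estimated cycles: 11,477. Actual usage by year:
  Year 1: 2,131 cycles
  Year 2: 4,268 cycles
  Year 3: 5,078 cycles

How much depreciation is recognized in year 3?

$40,624

Depreciable base = $94,616 − $2,800 = $91,816.
Rate = $91,816 / 11,477 cycles = $8 per cycle.
Year 1: 2,131 × $8 = $17,048. Book value $77,568.
Year 2: 4,268 × $8 = $34,144. Book value $43,424.
Year 3: 5,078 × $8 = $40,624. Book value $2,800.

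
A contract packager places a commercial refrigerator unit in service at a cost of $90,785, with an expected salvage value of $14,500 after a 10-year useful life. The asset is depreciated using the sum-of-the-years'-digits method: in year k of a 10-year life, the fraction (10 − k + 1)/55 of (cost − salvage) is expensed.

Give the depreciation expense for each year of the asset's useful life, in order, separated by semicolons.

$13,870; $12,483; $11,096; $9,709; $8,322; $6,935; $5,548; $4,161; $2,774; $1,387

Depreciable base = $90,785 − $14,500 = $76,285.
Sum of the years' digits = 10+9+8+7+6+5+4+3+2+1 = 55.
Year 1: $76,285 × 10/55 = $13,870. Book value $76,915.
Year 2: $76,285 × 9/55 = $12,483. Book value $64,432.
Year 3: $76,285 × 8/55 = $11,096. Book value $53,336.
Year 4: $76,285 × 7/55 = $9,709. Book value $43,627.
Year 5: $76,285 × 6/55 = $8,322. Book value $35,305.
Year 6: $76,285 × 5/55 = $6,935. Book value $28,370.
Year 7: $76,285 × 4/55 = $5,548. Book value $22,822.
Year 8: $76,285 × 3/55 = $4,161. Book value $18,661.
Year 9: $76,285 × 2/55 = $2,774. Book value $15,887.
Year 10: $76,285 × 1/55 = $1,387. Book value $14,500.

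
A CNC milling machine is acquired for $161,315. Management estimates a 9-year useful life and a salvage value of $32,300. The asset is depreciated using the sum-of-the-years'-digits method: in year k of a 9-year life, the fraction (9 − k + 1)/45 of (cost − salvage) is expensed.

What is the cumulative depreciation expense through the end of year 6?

Depreciable base = $161,315 − $32,300 = $129,015.
Sum of the years' digits = 9+8+7+6+5+4+3+2+1 = 45.
Year 1: $129,015 × 9/45 = $25,803. Book value $135,512.
Year 2: $129,015 × 8/45 = $22,936. Book value $112,576.
Year 3: $129,015 × 7/45 = $20,069. Book value $92,507.
Year 4: $129,015 × 6/45 = $17,202. Book value $75,305.
Year 5: $129,015 × 5/45 = $14,335. Book value $60,970.
Year 6: $129,015 × 4/45 = $11,468. Book value $49,502.
Accumulated through year 6 = $161,315 − $49,502 = $111,813.

$111,813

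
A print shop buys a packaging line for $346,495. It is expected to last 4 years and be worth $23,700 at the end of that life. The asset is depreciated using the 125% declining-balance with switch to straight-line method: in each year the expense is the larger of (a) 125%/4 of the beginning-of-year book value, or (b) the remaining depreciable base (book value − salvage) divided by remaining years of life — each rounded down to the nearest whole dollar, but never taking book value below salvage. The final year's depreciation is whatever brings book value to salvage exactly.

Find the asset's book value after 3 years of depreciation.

$93,737

Depreciable base = $346,495 − $23,700 = $322,795.
Year 1: DB = ⌊$346,495 × 125%/4⌋ = $108,279; SL = ⌊$322,795/4⌋ = $80,698 → take DB $108,279. Book value $238,216.
Year 2: DB = ⌊$238,216 × 125%/4⌋ = $74,442; SL = ⌊$214,516/3⌋ = $71,505 → take DB $74,442. Book value $163,774.
Year 3: DB = ⌊$163,774 × 125%/4⌋ = $51,179; SL = ⌊$140,074/2⌋ = $70,037 → take SL $70,037. Book value $93,737.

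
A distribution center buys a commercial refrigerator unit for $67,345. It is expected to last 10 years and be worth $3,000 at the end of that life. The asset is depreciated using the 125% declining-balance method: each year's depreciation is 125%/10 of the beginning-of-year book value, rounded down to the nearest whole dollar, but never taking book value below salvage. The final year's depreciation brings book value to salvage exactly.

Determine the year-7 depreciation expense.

$3,778

Depreciable base = $67,345 − $3,000 = $64,345.
Year 1: ⌊$67,345 × 125%/10⌋ = $8,418. Book value $58,927.
Year 2: ⌊$58,927 × 125%/10⌋ = $7,365. Book value $51,562.
Year 3: ⌊$51,562 × 125%/10⌋ = $6,445. Book value $45,117.
Year 4: ⌊$45,117 × 125%/10⌋ = $5,639. Book value $39,478.
Year 5: ⌊$39,478 × 125%/10⌋ = $4,934. Book value $34,544.
Year 6: ⌊$34,544 × 125%/10⌋ = $4,318. Book value $30,226.
Year 7: ⌊$30,226 × 125%/10⌋ = $3,778. Book value $26,448.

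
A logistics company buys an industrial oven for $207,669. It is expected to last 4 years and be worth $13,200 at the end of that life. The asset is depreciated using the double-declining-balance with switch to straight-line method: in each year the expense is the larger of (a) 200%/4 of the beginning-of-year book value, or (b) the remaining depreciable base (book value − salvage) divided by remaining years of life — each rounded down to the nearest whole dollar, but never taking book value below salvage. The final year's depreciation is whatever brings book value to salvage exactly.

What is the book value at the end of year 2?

$51,918

Depreciable base = $207,669 − $13,200 = $194,469.
Year 1: DB = ⌊$207,669 × 200%/4⌋ = $103,834; SL = ⌊$194,469/4⌋ = $48,617 → take DB $103,834. Book value $103,835.
Year 2: DB = ⌊$103,835 × 200%/4⌋ = $51,917; SL = ⌊$90,635/3⌋ = $30,211 → take DB $51,917. Book value $51,918.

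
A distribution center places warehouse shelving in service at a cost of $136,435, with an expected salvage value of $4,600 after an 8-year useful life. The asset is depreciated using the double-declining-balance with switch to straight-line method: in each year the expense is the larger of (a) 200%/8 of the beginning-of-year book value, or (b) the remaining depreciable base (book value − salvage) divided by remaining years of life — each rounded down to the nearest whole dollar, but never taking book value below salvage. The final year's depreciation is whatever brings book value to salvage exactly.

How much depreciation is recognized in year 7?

Depreciable base = $136,435 − $4,600 = $131,835.
Year 1: DB = ⌊$136,435 × 200%/8⌋ = $34,108; SL = ⌊$131,835/8⌋ = $16,479 → take DB $34,108. Book value $102,327.
Year 2: DB = ⌊$102,327 × 200%/8⌋ = $25,581; SL = ⌊$97,727/7⌋ = $13,961 → take DB $25,581. Book value $76,746.
Year 3: DB = ⌊$76,746 × 200%/8⌋ = $19,186; SL = ⌊$72,146/6⌋ = $12,024 → take DB $19,186. Book value $57,560.
Year 4: DB = ⌊$57,560 × 200%/8⌋ = $14,390; SL = ⌊$52,960/5⌋ = $10,592 → take DB $14,390. Book value $43,170.
Year 5: DB = ⌊$43,170 × 200%/8⌋ = $10,792; SL = ⌊$38,570/4⌋ = $9,642 → take DB $10,792. Book value $32,378.
Year 6: DB = ⌊$32,378 × 200%/8⌋ = $8,094; SL = ⌊$27,778/3⌋ = $9,259 → take SL $9,259. Book value $23,119.
Year 7: DB = ⌊$23,119 × 200%/8⌋ = $5,779; SL = ⌊$18,519/2⌋ = $9,259 → take SL $9,259. Book value $13,860.

$9,259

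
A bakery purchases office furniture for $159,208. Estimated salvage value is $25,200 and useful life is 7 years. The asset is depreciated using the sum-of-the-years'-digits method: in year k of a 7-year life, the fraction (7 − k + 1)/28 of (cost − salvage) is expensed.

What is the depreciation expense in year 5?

$14,358

Depreciable base = $159,208 − $25,200 = $134,008.
Sum of the years' digits = 7+6+5+4+3+2+1 = 28.
Year 1: $134,008 × 7/28 = $33,502. Book value $125,706.
Year 2: $134,008 × 6/28 = $28,716. Book value $96,990.
Year 3: $134,008 × 5/28 = $23,930. Book value $73,060.
Year 4: $134,008 × 4/28 = $19,144. Book value $53,916.
Year 5: $134,008 × 3/28 = $14,358. Book value $39,558.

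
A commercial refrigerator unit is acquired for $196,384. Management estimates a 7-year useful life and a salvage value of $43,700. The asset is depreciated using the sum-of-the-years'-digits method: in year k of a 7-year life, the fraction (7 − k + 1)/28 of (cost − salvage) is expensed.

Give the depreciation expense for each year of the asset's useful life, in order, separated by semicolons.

$38,171; $32,718; $27,265; $21,812; $16,359; $10,906; $5,453

Depreciable base = $196,384 − $43,700 = $152,684.
Sum of the years' digits = 7+6+5+4+3+2+1 = 28.
Year 1: $152,684 × 7/28 = $38,171. Book value $158,213.
Year 2: $152,684 × 6/28 = $32,718. Book value $125,495.
Year 3: $152,684 × 5/28 = $27,265. Book value $98,230.
Year 4: $152,684 × 4/28 = $21,812. Book value $76,418.
Year 5: $152,684 × 3/28 = $16,359. Book value $60,059.
Year 6: $152,684 × 2/28 = $10,906. Book value $49,153.
Year 7: $152,684 × 1/28 = $5,453. Book value $43,700.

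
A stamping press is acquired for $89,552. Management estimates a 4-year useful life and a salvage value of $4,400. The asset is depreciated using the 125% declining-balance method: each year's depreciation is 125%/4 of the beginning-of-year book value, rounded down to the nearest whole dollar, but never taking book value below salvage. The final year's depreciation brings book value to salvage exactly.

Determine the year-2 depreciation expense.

$19,239

Depreciable base = $89,552 − $4,400 = $85,152.
Year 1: ⌊$89,552 × 125%/4⌋ = $27,985. Book value $61,567.
Year 2: ⌊$61,567 × 125%/4⌋ = $19,239. Book value $42,328.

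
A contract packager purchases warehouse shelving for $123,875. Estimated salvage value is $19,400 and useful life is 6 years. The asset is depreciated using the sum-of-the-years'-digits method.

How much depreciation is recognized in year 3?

$19,900

Depreciable base = $123,875 − $19,400 = $104,475.
Sum of the years' digits = 6+5+4+3+2+1 = 21.
Year 1: $104,475 × 6/21 = $29,850. Book value $94,025.
Year 2: $104,475 × 5/21 = $24,875. Book value $69,150.
Year 3: $104,475 × 4/21 = $19,900. Book value $49,250.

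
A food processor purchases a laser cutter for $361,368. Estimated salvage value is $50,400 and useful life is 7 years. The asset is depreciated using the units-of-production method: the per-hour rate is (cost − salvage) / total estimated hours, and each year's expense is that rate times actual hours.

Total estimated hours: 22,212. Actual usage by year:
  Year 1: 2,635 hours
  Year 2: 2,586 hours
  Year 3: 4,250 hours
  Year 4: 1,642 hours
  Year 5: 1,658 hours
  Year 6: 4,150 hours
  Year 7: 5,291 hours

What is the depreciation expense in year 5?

$23,212

Depreciable base = $361,368 − $50,400 = $310,968.
Rate = $310,968 / 22,212 hours = $14 per hour.
Year 1: 2,635 × $14 = $36,890. Book value $324,478.
Year 2: 2,586 × $14 = $36,204. Book value $288,274.
Year 3: 4,250 × $14 = $59,500. Book value $228,774.
Year 4: 1,642 × $14 = $22,988. Book value $205,786.
Year 5: 1,658 × $14 = $23,212. Book value $182,574.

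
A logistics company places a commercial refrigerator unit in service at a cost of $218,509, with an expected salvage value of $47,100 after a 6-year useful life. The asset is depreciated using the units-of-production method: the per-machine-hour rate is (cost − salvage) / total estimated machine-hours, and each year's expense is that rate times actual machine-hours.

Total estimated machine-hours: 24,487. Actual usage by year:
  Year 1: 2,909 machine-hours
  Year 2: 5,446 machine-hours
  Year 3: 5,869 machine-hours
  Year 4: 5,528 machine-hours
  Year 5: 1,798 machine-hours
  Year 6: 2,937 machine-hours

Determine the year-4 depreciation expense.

Depreciable base = $218,509 − $47,100 = $171,409.
Rate = $171,409 / 24,487 machine-hours = $7 per machine-hour.
Year 1: 2,909 × $7 = $20,363. Book value $198,146.
Year 2: 5,446 × $7 = $38,122. Book value $160,024.
Year 3: 5,869 × $7 = $41,083. Book value $118,941.
Year 4: 5,528 × $7 = $38,696. Book value $80,245.

$38,696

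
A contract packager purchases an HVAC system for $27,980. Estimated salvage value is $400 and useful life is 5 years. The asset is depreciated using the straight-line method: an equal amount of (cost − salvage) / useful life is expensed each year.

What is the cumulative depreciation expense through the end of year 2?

Depreciable base = $27,980 − $400 = $27,580.
Annual expense = $27,580 / 5 = $5,516.
End of year 1: book value $22,464.
End of year 2: book value $16,948.
Accumulated through year 2 = $27,980 − $16,948 = $11,032.

$11,032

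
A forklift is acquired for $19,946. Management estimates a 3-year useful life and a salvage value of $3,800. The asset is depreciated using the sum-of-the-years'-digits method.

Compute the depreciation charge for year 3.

$2,691

Depreciable base = $19,946 − $3,800 = $16,146.
Sum of the years' digits = 3+2+1 = 6.
Year 1: $16,146 × 3/6 = $8,073. Book value $11,873.
Year 2: $16,146 × 2/6 = $5,382. Book value $6,491.
Year 3: $16,146 × 1/6 = $2,691. Book value $3,800.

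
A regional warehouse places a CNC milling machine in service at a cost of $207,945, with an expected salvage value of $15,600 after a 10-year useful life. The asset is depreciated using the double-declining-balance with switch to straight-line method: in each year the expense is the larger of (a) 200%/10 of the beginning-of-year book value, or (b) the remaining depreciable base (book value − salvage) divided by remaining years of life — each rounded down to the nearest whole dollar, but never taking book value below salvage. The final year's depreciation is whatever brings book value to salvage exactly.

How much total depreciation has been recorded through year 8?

Depreciable base = $207,945 − $15,600 = $192,345.
Year 1: DB = ⌊$207,945 × 200%/10⌋ = $41,589; SL = ⌊$192,345/10⌋ = $19,234 → take DB $41,589. Book value $166,356.
Year 2: DB = ⌊$166,356 × 200%/10⌋ = $33,271; SL = ⌊$150,756/9⌋ = $16,750 → take DB $33,271. Book value $133,085.
Year 3: DB = ⌊$133,085 × 200%/10⌋ = $26,617; SL = ⌊$117,485/8⌋ = $14,685 → take DB $26,617. Book value $106,468.
Year 4: DB = ⌊$106,468 × 200%/10⌋ = $21,293; SL = ⌊$90,868/7⌋ = $12,981 → take DB $21,293. Book value $85,175.
Year 5: DB = ⌊$85,175 × 200%/10⌋ = $17,035; SL = ⌊$69,575/6⌋ = $11,595 → take DB $17,035. Book value $68,140.
Year 6: DB = ⌊$68,140 × 200%/10⌋ = $13,628; SL = ⌊$52,540/5⌋ = $10,508 → take DB $13,628. Book value $54,512.
Year 7: DB = ⌊$54,512 × 200%/10⌋ = $10,902; SL = ⌊$38,912/4⌋ = $9,728 → take DB $10,902. Book value $43,610.
Year 8: DB = ⌊$43,610 × 200%/10⌋ = $8,722; SL = ⌊$28,010/3⌋ = $9,336 → take SL $9,336. Book value $34,274.
Accumulated through year 8 = $207,945 − $34,274 = $173,671.

$173,671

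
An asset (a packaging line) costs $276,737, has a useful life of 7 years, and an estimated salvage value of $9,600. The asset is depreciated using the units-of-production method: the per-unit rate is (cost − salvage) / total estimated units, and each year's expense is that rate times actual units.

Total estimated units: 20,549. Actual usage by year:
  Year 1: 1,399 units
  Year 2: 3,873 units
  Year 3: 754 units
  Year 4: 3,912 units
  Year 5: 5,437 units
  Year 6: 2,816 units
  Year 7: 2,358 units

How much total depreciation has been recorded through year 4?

Depreciable base = $276,737 − $9,600 = $267,137.
Rate = $267,137 / 20,549 units = $13 per unit.
Year 1: 1,399 × $13 = $18,187. Book value $258,550.
Year 2: 3,873 × $13 = $50,349. Book value $208,201.
Year 3: 754 × $13 = $9,802. Book value $198,399.
Year 4: 3,912 × $13 = $50,856. Book value $147,543.
Accumulated through year 4 = $276,737 − $147,543 = $129,194.

$129,194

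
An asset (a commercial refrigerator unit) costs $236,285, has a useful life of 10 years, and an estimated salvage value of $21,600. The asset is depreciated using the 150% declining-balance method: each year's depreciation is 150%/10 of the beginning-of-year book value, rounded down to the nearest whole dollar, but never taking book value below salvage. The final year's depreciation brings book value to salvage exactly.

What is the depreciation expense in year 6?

$15,726

Depreciable base = $236,285 − $21,600 = $214,685.
Year 1: ⌊$236,285 × 150%/10⌋ = $35,442. Book value $200,843.
Year 2: ⌊$200,843 × 150%/10⌋ = $30,126. Book value $170,717.
Year 3: ⌊$170,717 × 150%/10⌋ = $25,607. Book value $145,110.
Year 4: ⌊$145,110 × 150%/10⌋ = $21,766. Book value $123,344.
Year 5: ⌊$123,344 × 150%/10⌋ = $18,501. Book value $104,843.
Year 6: ⌊$104,843 × 150%/10⌋ = $15,726. Book value $89,117.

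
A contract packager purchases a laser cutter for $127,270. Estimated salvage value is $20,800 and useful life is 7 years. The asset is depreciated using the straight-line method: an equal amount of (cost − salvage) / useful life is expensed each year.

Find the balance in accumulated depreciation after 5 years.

Depreciable base = $127,270 − $20,800 = $106,470.
Annual expense = $106,470 / 7 = $15,210.
End of year 1: book value $112,060.
End of year 2: book value $96,850.
End of year 3: book value $81,640.
End of year 4: book value $66,430.
End of year 5: book value $51,220.
Accumulated through year 5 = $127,270 − $51,220 = $76,050.

$76,050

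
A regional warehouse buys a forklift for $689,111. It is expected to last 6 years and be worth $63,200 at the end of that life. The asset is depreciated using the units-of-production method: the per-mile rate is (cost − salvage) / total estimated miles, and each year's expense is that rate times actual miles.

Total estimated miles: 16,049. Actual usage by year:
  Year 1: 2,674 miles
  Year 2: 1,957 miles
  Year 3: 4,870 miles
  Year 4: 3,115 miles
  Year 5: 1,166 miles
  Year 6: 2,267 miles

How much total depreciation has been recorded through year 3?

$370,539

Depreciable base = $689,111 − $63,200 = $625,911.
Rate = $625,911 / 16,049 miles = $39 per mile.
Year 1: 2,674 × $39 = $104,286. Book value $584,825.
Year 2: 1,957 × $39 = $76,323. Book value $508,502.
Year 3: 4,870 × $39 = $189,930. Book value $318,572.
Accumulated through year 3 = $689,111 − $318,572 = $370,539.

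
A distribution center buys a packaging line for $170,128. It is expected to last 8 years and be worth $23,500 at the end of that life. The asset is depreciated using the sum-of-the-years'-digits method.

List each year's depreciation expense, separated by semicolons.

Depreciable base = $170,128 − $23,500 = $146,628.
Sum of the years' digits = 8+7+6+5+4+3+2+1 = 36.
Year 1: $146,628 × 8/36 = $32,584. Book value $137,544.
Year 2: $146,628 × 7/36 = $28,511. Book value $109,033.
Year 3: $146,628 × 6/36 = $24,438. Book value $84,595.
Year 4: $146,628 × 5/36 = $20,365. Book value $64,230.
Year 5: $146,628 × 4/36 = $16,292. Book value $47,938.
Year 6: $146,628 × 3/36 = $12,219. Book value $35,719.
Year 7: $146,628 × 2/36 = $8,146. Book value $27,573.
Year 8: $146,628 × 1/36 = $4,073. Book value $23,500.

$32,584; $28,511; $24,438; $20,365; $16,292; $12,219; $8,146; $4,073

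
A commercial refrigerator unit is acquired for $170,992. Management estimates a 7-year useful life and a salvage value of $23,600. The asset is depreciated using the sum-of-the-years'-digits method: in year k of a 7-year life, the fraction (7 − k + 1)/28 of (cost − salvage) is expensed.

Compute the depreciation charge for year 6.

$10,528

Depreciable base = $170,992 − $23,600 = $147,392.
Sum of the years' digits = 7+6+5+4+3+2+1 = 28.
Year 1: $147,392 × 7/28 = $36,848. Book value $134,144.
Year 2: $147,392 × 6/28 = $31,584. Book value $102,560.
Year 3: $147,392 × 5/28 = $26,320. Book value $76,240.
Year 4: $147,392 × 4/28 = $21,056. Book value $55,184.
Year 5: $147,392 × 3/28 = $15,792. Book value $39,392.
Year 6: $147,392 × 2/28 = $10,528. Book value $28,864.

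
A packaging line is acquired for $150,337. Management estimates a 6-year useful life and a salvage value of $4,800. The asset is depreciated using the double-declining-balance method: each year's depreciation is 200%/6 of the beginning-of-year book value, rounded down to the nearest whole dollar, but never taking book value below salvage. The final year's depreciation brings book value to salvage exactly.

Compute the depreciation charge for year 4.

Depreciable base = $150,337 − $4,800 = $145,537.
Year 1: ⌊$150,337 × 200%/6⌋ = $50,112. Book value $100,225.
Year 2: ⌊$100,225 × 200%/6⌋ = $33,408. Book value $66,817.
Year 3: ⌊$66,817 × 200%/6⌋ = $22,272. Book value $44,545.
Year 4: ⌊$44,545 × 200%/6⌋ = $14,848. Book value $29,697.

$14,848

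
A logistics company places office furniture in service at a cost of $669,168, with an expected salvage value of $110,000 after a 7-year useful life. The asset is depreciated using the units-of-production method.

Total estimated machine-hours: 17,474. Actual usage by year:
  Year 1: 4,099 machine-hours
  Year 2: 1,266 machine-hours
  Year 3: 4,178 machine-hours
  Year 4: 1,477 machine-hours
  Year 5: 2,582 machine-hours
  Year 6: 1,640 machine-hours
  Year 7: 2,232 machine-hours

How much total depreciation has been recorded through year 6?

Depreciable base = $669,168 − $110,000 = $559,168.
Rate = $559,168 / 17,474 machine-hours = $32 per machine-hour.
Year 1: 4,099 × $32 = $131,168. Book value $538,000.
Year 2: 1,266 × $32 = $40,512. Book value $497,488.
Year 3: 4,178 × $32 = $133,696. Book value $363,792.
Year 4: 1,477 × $32 = $47,264. Book value $316,528.
Year 5: 2,582 × $32 = $82,624. Book value $233,904.
Year 6: 1,640 × $32 = $52,480. Book value $181,424.
Accumulated through year 6 = $669,168 − $181,424 = $487,744.

$487,744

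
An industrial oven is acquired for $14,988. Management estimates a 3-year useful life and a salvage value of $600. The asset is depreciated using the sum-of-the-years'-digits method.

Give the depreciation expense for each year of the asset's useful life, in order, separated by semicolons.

Depreciable base = $14,988 − $600 = $14,388.
Sum of the years' digits = 3+2+1 = 6.
Year 1: $14,388 × 3/6 = $7,194. Book value $7,794.
Year 2: $14,388 × 2/6 = $4,796. Book value $2,998.
Year 3: $14,388 × 1/6 = $2,398. Book value $600.

$7,194; $4,796; $2,398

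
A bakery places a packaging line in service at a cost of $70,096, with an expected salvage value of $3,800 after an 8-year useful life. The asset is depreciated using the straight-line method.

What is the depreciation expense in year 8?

$8,287

Depreciable base = $70,096 − $3,800 = $66,296.
Annual expense = $66,296 / 8 = $8,287.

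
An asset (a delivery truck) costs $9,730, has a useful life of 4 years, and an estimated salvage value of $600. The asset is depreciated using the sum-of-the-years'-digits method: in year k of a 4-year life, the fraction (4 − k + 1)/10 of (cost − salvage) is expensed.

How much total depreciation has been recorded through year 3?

$8,217

Depreciable base = $9,730 − $600 = $9,130.
Sum of the years' digits = 4+3+2+1 = 10.
Year 1: $9,130 × 4/10 = $3,652. Book value $6,078.
Year 2: $9,130 × 3/10 = $2,739. Book value $3,339.
Year 3: $9,130 × 2/10 = $1,826. Book value $1,513.
Accumulated through year 3 = $9,730 − $1,513 = $8,217.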